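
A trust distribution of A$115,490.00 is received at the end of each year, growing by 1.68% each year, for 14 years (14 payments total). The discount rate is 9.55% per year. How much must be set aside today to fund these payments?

A$950,705.53

Periodic rate r = 0.0955 per year.
Growing ordinary annuity: PV = PMT₁ × [1 − ((1+g)/(1+r))^n] / (r − g) = 115,490 × [1 − ((1+0.0168)/(1+r))^14] / (r − 0.0168) = A$950,705.53.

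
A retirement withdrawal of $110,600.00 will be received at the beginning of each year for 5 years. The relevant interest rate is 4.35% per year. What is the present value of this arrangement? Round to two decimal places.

This is an annuity due: 5 payments of $110,600.00 at the beginning of each year.
Periodic rate r = 0.0435 per year.
PV = PMT × [(1 − (1+r)^−n)/r] × (1+r) = 110,600 × [1 − (1+r)^−5] / r × (1+r) = $508,776.84

$508,776.84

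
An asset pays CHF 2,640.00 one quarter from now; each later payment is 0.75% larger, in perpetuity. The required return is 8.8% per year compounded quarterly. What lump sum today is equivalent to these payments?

Periodic rate r = 0.088/4 per quarter.
Growing perpetuity (Gordon): PV = PMT₁ / (r − g) = 2,640 / (r − 0.0075) = CHF 182,068.97.

CHF 182,068.97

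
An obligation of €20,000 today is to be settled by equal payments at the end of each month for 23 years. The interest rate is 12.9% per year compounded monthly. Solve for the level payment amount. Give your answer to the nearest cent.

Level ordinary annuity; solve PV = PMT × [(1 − (1+r)^−n)/r] for PMT.
Periodic rate r = 0.129/12 per month; n is counted in months.
With n = 276: PMT = 20,000 / ([(1 − (1+r)^−n)/r]) = €226.86

€226.86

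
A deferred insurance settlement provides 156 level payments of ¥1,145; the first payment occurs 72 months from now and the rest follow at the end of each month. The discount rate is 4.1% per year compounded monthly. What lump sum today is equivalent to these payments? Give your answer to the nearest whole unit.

Ordinary annuity of 156 payments, first payment at period 72.
Periodic rate r = 0.041/12 per month; n is counted in months.
The ordinary-annuity PV formula values the stream one period before the first payment (period 71); discount that back 71 periods:
PV₀ = 1,145 × [1 − (1+r)^−156] / r × (1+r)^−71 = ¥108,539

¥108,539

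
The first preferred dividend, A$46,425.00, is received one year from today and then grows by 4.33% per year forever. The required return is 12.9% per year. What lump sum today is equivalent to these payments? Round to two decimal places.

Periodic rate r = 0.129 per year.
Growing perpetuity (Gordon): PV = PMT₁ / (r − g) = 46,425 / (r − 0.0433) = A$541,715.29.

A$541,715.29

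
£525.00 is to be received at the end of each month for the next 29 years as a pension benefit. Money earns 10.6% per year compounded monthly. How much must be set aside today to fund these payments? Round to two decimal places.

This is an ordinary annuity: 348 payments of £525.00 at the end of each month.
Periodic rate r = 0.106/12 per month; n is counted in months.
PV = PMT × [(1 − (1+r)^−n)/r] = 525 × [1 − (1+r)^−348] / r = £56,648.64

£56,648.64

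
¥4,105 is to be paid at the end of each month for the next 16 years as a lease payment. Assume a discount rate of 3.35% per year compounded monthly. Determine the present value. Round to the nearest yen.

This is an ordinary annuity: 192 payments of ¥4,105 at the end of each month.
Periodic rate r = 0.0335/12 per month; n is counted in months.
PV = PMT × [(1 − (1+r)^−n)/r] = 4,105 × [1 − (1+r)^−192] / r = ¥609,470

¥609,470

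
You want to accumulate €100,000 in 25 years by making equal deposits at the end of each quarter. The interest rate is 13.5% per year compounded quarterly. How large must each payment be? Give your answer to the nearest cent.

€126.68

Level ordinary annuity; solve FV = PMT × [((1+r)^n − 1)/r] for PMT.
Periodic rate r = 0.135/4 per quarter; n is counted in quarters.
With n = 100: PMT = 100,000 / ([((1+r)^n − 1)/r]) = €126.68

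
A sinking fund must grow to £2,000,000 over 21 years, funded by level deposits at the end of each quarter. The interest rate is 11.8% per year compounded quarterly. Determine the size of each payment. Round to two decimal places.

Level ordinary annuity; solve FV = PMT × [((1+r)^n − 1)/r] for PMT.
Periodic rate r = 0.118/4 per quarter; n is counted in quarters.
With n = 84: PMT = 2,000,000 / ([((1+r)^n − 1)/r]) = £5,620.24

£5,620.24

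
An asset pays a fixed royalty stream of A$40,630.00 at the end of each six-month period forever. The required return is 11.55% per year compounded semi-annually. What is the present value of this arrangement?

A$703,549.78

Periodic rate r = 0.1155/2 per half-year.
Level perpetuity: PV = PMT / r = 40,630 / (0.1155/2) = A$703,549.78.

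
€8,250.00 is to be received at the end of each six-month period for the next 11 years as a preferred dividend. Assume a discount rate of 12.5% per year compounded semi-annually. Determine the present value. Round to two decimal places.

€97,219.38

This is an ordinary annuity: 22 payments of €8,250.00 at the end of each six-month period.
Periodic rate r = 0.125/2 per half-year; n is counted in half-years.
PV = PMT × [(1 − (1+r)^−n)/r] = 8,250 × [1 − (1+r)^−22] / r = €97,219.38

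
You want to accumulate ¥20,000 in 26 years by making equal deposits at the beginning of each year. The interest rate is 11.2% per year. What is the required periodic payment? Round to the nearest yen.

Level annuity due; solve FV = PMT × [((1+r)^n − 1)/r] × (1+r) for PMT.
Periodic rate r = 0.112 per year.
With n = 26: PMT = 20,000 / ([((1+r)^n − 1)/r] × (1+r)) = ¥136

¥136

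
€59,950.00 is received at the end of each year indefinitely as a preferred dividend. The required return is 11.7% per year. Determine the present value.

Periodic rate r = 0.117 per year.
Level perpetuity: PV = PMT / r = 59,950 / (0.117) = €512,393.16.

€512,393.16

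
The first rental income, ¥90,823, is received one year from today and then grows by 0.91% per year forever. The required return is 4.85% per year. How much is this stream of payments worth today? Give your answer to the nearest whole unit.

Periodic rate r = 0.0485 per year.
Growing perpetuity (Gordon): PV = PMT₁ / (r − g) = 90,823 / (r − 0.0091) = ¥2,305,152.

¥2,305,152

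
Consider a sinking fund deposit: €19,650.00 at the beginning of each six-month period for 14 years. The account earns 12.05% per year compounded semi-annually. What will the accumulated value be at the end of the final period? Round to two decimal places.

€1,433,494.49

This is an annuity due: 28 deposits of €19,650.00 at the beginning of each six-month period.
Periodic rate r = 0.1205/2 per half-year; n is counted in half-years.
FV = PMT × [((1+r)^n − 1)/r] × (1+r) = 19,650 × [(1+r)^28 − 1] / r × (1+r) = €1,433,494.49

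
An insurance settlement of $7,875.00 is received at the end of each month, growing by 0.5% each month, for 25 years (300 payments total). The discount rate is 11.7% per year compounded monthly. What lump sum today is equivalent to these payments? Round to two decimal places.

Periodic rate r = 0.117/12 per month; n is counted in months.
Growing ordinary annuity: PV = PMT₁ × [1 − ((1+g)/(1+r))^n] / (r − g) = 7,875 × [1 − ((1+0.005)/(1+r))^300] / (r − 0.005) = $1,254,976.50.

$1,254,976.50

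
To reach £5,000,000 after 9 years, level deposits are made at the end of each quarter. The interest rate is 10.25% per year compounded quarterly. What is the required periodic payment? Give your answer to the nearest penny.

£86,192.04

Level ordinary annuity; solve FV = PMT × [((1+r)^n − 1)/r] for PMT.
Periodic rate r = 0.1025/4 per quarter; n is counted in quarters.
With n = 36: PMT = 5,000,000 / ([((1+r)^n − 1)/r]) = £86,192.04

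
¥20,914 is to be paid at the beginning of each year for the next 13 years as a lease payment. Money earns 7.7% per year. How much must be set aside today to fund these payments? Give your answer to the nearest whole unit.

This is an annuity due: 13 payments of ¥20,914 at the beginning of each year.
Periodic rate r = 0.077 per year.
PV = PMT × [(1 − (1+r)^−n)/r] × (1+r) = 20,914 × [1 − (1+r)^−13] / r × (1+r) = ¥181,003

¥181,003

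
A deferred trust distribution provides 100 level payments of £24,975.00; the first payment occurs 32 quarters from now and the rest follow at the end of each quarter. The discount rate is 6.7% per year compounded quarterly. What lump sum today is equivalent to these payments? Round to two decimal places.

Ordinary annuity of 100 payments, first payment at period 32.
Periodic rate r = 0.067/4 per quarter; n is counted in quarters.
The ordinary-annuity PV formula values the stream one period before the first payment (period 31); discount that back 31 periods:
PV₀ = 24,975 × [1 − (1+r)^−100] / r × (1+r)^−31 = £721,732.66

£721,732.66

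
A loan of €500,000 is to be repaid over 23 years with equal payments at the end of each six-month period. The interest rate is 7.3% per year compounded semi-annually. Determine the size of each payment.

Level ordinary annuity; solve PV = PMT × [(1 − (1+r)^−n)/r] for PMT.
Periodic rate r = 0.073/2 per half-year; n is counted in half-years.
With n = 46: PMT = 500,000 / ([(1 − (1+r)^−n)/r]) = €22,592.95

€22,592.95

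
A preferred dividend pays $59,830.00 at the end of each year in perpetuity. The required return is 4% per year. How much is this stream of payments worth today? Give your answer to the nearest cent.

$1,495,750.00

Periodic rate r = 0.04 per year.
Level perpetuity: PV = PMT / r = 59,830 / (0.04) = $1,495,750.00.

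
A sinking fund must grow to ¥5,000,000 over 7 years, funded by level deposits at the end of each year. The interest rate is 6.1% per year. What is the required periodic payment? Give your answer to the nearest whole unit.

Level ordinary annuity; solve FV = PMT × [((1+r)^n − 1)/r] for PMT.
Periodic rate r = 0.061 per year.
With n = 7: PMT = 5,000,000 / ([((1+r)^n − 1)/r]) = ¥593,861

¥593,861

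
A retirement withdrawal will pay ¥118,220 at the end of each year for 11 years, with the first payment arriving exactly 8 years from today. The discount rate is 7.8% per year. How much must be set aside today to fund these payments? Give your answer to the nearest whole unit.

¥503,756

Ordinary annuity of 11 payments, first payment at period 8.
Periodic rate r = 0.078 per year.
The ordinary-annuity PV formula values the stream one period before the first payment (period 7); discount that back 7 periods:
PV₀ = 118,220 × [1 − (1+r)^−11] / r × (1+r)^−7 = ¥503,756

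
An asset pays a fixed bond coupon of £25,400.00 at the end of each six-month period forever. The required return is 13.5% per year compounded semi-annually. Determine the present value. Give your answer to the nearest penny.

£376,296.30

Periodic rate r = 0.135/2 per half-year.
Level perpetuity: PV = PMT / r = 25,400 / (0.135/2) = £376,296.30.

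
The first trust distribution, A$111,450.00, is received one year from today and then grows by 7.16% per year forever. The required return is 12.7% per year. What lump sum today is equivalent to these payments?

Periodic rate r = 0.127 per year.
Growing perpetuity (Gordon): PV = PMT₁ / (r − g) = 111,450 / (r − 0.0716) = A$2,011,732.85.

A$2,011,732.85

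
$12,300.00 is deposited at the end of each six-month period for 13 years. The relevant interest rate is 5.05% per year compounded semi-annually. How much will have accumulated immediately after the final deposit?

This is an ordinary annuity: 26 deposits of $12,300.00 at the end of each six-month period.
Periodic rate r = 0.0505/2 per half-year; n is counted in half-years.
FV = PMT × [((1+r)^n − 1)/r] = 12,300 × [(1+r)^26 − 1] / r = $444,446.57

$444,446.57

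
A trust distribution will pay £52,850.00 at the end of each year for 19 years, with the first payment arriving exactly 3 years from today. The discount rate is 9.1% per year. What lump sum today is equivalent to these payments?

Ordinary annuity of 19 payments, first payment at period 3.
Periodic rate r = 0.091 per year.
The ordinary-annuity PV formula values the stream one period before the first payment (period 2); discount that back 2 periods:
PV₀ = 52,850 × [1 − (1+r)^−19] / r × (1+r)^−2 = £394,668.64

£394,668.64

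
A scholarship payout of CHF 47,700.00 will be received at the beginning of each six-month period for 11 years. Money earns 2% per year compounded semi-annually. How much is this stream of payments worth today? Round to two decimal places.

This is an annuity due: 22 payments of CHF 47,700.00 at the beginning of each six-month period.
Periodic rate r = 0.02/2 per half-year; n is counted in half-years.
PV = PMT × [(1 − (1+r)^−n)/r] × (1+r) = 47,700 × [1 − (1+r)^−22] / r × (1+r) = CHF 947,178.10

CHF 947,178.10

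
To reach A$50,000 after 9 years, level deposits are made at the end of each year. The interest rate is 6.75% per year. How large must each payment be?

Level ordinary annuity; solve FV = PMT × [((1+r)^n − 1)/r] for PMT.
Periodic rate r = 0.0675 per year.
With n = 9: PMT = 50,000 / ([((1+r)^n − 1)/r]) = A$4,217.91

A$4,217.91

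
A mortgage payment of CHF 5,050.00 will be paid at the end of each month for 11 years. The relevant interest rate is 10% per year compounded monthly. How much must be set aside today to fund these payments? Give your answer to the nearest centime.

CHF 403,358.58

This is an ordinary annuity: 132 payments of CHF 5,050.00 at the end of each month.
Periodic rate r = 0.1/12 per month; n is counted in months.
PV = PMT × [(1 − (1+r)^−n)/r] = 5,050 × [1 − (1+r)^−132] / r = CHF 403,358.58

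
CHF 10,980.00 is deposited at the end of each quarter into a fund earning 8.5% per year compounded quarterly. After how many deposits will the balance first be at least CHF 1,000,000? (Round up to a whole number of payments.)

Periodic rate r = 0.085/4 per quarter; n is counted in quarters.
Ordinary annuity FV: 1,000,000 = 10,980 × [((1+r)^n − 1)/r].
(1+r)^n = 1 + 1,000,000 × r / 10,980, so n = ln(1 + 1,000,000·r/10,980) / ln(1+r) = 51.21.
Round up to a whole number of payments: n = 52.

52 payments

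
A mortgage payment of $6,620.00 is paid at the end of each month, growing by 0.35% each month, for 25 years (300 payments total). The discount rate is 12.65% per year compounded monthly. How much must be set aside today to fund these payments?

$824,739.00

Periodic rate r = 0.1265/12 per month; n is counted in months.
Growing ordinary annuity: PV = PMT₁ × [1 − ((1+g)/(1+r))^n] / (r − g) = 6,620 × [1 − ((1+0.0035)/(1+r))^300] / (r − 0.0035) = $824,739.00.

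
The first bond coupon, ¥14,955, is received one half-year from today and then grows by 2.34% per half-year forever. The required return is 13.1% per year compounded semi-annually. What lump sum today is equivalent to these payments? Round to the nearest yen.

Periodic rate r = 0.131/2 per half-year.
Growing perpetuity (Gordon): PV = PMT₁ / (r − g) = 14,955 / (r − 0.0234) = ¥355,226.

¥355,226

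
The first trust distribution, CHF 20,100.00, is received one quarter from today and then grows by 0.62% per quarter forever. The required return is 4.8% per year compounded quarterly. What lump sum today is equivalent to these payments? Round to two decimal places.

Periodic rate r = 0.048/4 per quarter.
Growing perpetuity (Gordon): PV = PMT₁ / (r − g) = 20,100 / (r − 0.0062) = CHF 3,465,517.24.

CHF 3,465,517.24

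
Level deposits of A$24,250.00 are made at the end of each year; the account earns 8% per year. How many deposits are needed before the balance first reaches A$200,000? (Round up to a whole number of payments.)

7 payments

Periodic rate r = 0.08 per year.
Ordinary annuity FV: 200,000 = 24,250 × [((1+r)^n − 1)/r].
(1+r)^n = 1 + 200,000 × r / 24,250, so n = ln(1 + 200,000·r/24,250) / ln(1+r) = 6.58.
Round up to a whole number of payments: n = 7.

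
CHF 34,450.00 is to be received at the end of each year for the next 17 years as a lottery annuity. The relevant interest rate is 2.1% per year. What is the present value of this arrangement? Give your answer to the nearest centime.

This is an ordinary annuity: 17 payments of CHF 34,450.00 at the end of each year.
Periodic rate r = 0.021 per year.
PV = PMT × [(1 − (1+r)^−n)/r] = 34,450 × [1 − (1+r)^−17] / r = CHF 488,264.40

CHF 488,264.40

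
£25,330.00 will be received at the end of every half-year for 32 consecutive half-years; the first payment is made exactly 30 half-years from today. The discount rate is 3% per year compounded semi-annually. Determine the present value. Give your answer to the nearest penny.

Ordinary annuity of 32 payments, first payment at period 30.
Periodic rate r = 0.03/2 per half-year; n is counted in half-years.
The ordinary-annuity PV formula values the stream one period before the first payment (period 29); discount that back 29 periods:
PV₀ = 25,330 × [1 − (1+r)^−32] / r × (1+r)^−29 = £415,600.47

£415,600.47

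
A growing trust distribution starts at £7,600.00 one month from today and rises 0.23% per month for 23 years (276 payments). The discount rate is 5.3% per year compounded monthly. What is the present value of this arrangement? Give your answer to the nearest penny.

£1,584,715.29

Periodic rate r = 0.053/12 per month; n is counted in months.
Growing ordinary annuity: PV = PMT₁ × [1 − ((1+g)/(1+r))^n] / (r − g) = 7,600 × [1 − ((1+0.0023)/(1+r))^276] / (r − 0.0023) = £1,584,715.29.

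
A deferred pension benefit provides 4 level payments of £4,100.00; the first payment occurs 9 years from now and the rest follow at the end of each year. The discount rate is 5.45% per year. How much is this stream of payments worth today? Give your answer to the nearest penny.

£9,410.63

Ordinary annuity of 4 payments, first payment at period 9.
Periodic rate r = 0.0545 per year.
The ordinary-annuity PV formula values the stream one period before the first payment (period 8); discount that back 8 periods:
PV₀ = 4,100 × [1 − (1+r)^−4] / r × (1+r)^−8 = £9,410.63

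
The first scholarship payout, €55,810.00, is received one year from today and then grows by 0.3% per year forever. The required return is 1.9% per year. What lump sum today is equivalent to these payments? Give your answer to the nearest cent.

€3,488,125.00

Periodic rate r = 0.019 per year.
Growing perpetuity (Gordon): PV = PMT₁ / (r − g) = 55,810 / (r − 0.003) = €3,488,125.00.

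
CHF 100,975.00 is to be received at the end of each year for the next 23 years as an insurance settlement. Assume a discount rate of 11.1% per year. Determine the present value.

This is an ordinary annuity: 23 payments of CHF 100,975.00 at the end of each year.
Periodic rate r = 0.111 per year.
PV = PMT × [(1 − (1+r)^−n)/r] = 100,975 × [1 − (1+r)^−23] / r = CHF 828,874.23

CHF 828,874.23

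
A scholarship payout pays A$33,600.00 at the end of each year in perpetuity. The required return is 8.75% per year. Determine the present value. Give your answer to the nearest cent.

A$384,000.00

Periodic rate r = 0.0875 per year.
Level perpetuity: PV = PMT / r = 33,600 / (0.0875) = A$384,000.00.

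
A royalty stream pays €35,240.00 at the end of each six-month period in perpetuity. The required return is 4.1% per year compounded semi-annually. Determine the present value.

Periodic rate r = 0.041/2 per half-year.
Level perpetuity: PV = PMT / r = 35,240 / (0.041/2) = €1,719,024.39.

€1,719,024.39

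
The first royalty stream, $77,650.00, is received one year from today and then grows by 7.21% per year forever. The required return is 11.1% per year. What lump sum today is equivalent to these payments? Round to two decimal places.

Periodic rate r = 0.111 per year.
Growing perpetuity (Gordon): PV = PMT₁ / (r − g) = 77,650 / (r − 0.0721) = $1,996,143.96.

$1,996,143.96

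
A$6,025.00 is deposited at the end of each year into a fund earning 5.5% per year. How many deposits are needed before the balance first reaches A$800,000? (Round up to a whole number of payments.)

Periodic rate r = 0.055 per year.
Ordinary annuity FV: 800,000 = 6,025 × [((1+r)^n − 1)/r].
(1+r)^n = 1 + 800,000 × r / 6,025, so n = ln(1 + 800,000·r/6,025) / ln(1+r) = 39.53.
Round up to a whole number of payments: n = 40.

40 payments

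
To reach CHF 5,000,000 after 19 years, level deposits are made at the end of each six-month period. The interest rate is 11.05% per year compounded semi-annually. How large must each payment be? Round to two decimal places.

CHF 41,120.98

Level ordinary annuity; solve FV = PMT × [((1+r)^n − 1)/r] for PMT.
Periodic rate r = 0.1105/2 per half-year; n is counted in half-years.
With n = 38: PMT = 5,000,000 / ([((1+r)^n − 1)/r]) = CHF 41,120.98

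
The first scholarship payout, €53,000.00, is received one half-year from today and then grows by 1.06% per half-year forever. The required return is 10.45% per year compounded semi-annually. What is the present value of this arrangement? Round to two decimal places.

€1,272,509.00

Periodic rate r = 0.1045/2 per half-year.
Growing perpetuity (Gordon): PV = PMT₁ / (r − g) = 53,000 / (r − 0.0106) = €1,272,509.00.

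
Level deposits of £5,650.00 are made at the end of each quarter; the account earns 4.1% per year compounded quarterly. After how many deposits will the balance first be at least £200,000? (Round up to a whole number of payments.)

31 payments

Periodic rate r = 0.041/4 per quarter; n is counted in quarters.
Ordinary annuity FV: 200,000 = 5,650 × [((1+r)^n − 1)/r].
(1+r)^n = 1 + 200,000 × r / 5,650, so n = ln(1 + 200,000·r/5,650) / ln(1+r) = 30.36.
Round up to a whole number of payments: n = 31.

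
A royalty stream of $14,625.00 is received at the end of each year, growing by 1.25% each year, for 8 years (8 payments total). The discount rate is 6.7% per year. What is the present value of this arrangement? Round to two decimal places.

Periodic rate r = 0.067 per year.
Growing ordinary annuity: PV = PMT₁ × [1 − ((1+g)/(1+r))^n] / (r − g) = 14,625 × [1 − ((1+0.0125)/(1+r))^8] / (r − 0.0125) = $91,930.06.

$91,930.06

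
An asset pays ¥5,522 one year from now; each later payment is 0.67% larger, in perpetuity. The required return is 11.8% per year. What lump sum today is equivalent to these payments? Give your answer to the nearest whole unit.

Periodic rate r = 0.118 per year.
Growing perpetuity (Gordon): PV = PMT₁ / (r − g) = 5,522 / (r − 0.0067) = ¥49,614.

¥49,614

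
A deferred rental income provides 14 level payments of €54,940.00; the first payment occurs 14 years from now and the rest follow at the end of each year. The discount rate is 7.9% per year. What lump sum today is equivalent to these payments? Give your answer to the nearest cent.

€169,545.75

Ordinary annuity of 14 payments, first payment at period 14.
Periodic rate r = 0.079 per year.
The ordinary-annuity PV formula values the stream one period before the first payment (period 13); discount that back 13 periods:
PV₀ = 54,940 × [1 − (1+r)^−14] / r × (1+r)^−13 = €169,545.75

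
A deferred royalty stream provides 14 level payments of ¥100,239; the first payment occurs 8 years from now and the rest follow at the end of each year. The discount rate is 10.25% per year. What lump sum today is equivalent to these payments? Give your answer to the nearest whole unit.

Ordinary annuity of 14 payments, first payment at period 8.
Periodic rate r = 0.1025 per year.
The ordinary-annuity PV formula values the stream one period before the first payment (period 7); discount that back 7 periods:
PV₀ = 100,239 × [1 − (1+r)^−14] / r × (1+r)^−7 = ¥367,929

¥367,929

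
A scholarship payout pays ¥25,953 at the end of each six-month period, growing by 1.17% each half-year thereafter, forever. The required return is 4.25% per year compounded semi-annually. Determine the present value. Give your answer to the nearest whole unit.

Periodic rate r = 0.0425/2 per half-year.
Growing perpetuity (Gordon): PV = PMT₁ / (r − g) = 25,953 / (r − 0.0117) = ¥2,717,592.

¥2,717,592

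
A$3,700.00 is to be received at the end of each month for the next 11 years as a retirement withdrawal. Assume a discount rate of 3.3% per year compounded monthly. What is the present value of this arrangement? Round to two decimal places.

This is an ordinary annuity: 132 payments of A$3,700.00 at the end of each month.
Periodic rate r = 0.033/12 per month; n is counted in months.
PV = PMT × [(1 − (1+r)^−n)/r] = 3,700 × [1 − (1+r)^−132] / r = A$409,108.23

A$409,108.23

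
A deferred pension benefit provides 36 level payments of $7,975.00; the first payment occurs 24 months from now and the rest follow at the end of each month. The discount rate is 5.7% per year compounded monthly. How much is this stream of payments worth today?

$236,130.27

Ordinary annuity of 36 payments, first payment at period 24.
Periodic rate r = 0.057/12 per month; n is counted in months.
The ordinary-annuity PV formula values the stream one period before the first payment (period 23); discount that back 23 periods:
PV₀ = 7,975 × [1 − (1+r)^−36] / r × (1+r)^−23 = $236,130.27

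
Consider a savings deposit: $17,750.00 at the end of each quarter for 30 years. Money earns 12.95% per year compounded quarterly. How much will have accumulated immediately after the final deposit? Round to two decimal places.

This is an ordinary annuity: 120 deposits of $17,750.00 at the end of each quarter.
Periodic rate r = 0.1295/4 per quarter; n is counted in quarters.
FV = PMT × [((1+r)^n − 1)/r] = 17,750 × [(1+r)^120 − 1] / r = $24,540,894.78

$24,540,894.78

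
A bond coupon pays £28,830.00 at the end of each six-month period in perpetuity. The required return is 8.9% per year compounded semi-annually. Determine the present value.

£647,865.17

Periodic rate r = 0.089/2 per half-year.
Level perpetuity: PV = PMT / r = 28,830 / (0.089/2) = £647,865.17.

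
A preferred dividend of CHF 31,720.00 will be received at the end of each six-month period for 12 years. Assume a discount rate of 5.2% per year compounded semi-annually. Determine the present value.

CHF 561,094.44

This is an ordinary annuity: 24 payments of CHF 31,720.00 at the end of each six-month period.
Periodic rate r = 0.052/2 per half-year; n is counted in half-years.
PV = PMT × [(1 − (1+r)^−n)/r] = 31,720 × [1 − (1+r)^−24] / r = CHF 561,094.44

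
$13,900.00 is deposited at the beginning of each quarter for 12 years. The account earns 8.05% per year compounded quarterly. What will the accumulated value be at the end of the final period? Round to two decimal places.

$1,128,976.51

This is an annuity due: 48 deposits of $13,900.00 at the beginning of each quarter.
Periodic rate r = 0.0805/4 per quarter; n is counted in quarters.
FV = PMT × [((1+r)^n − 1)/r] × (1+r) = 13,900 × [(1+r)^48 − 1] / r × (1+r) = $1,128,976.51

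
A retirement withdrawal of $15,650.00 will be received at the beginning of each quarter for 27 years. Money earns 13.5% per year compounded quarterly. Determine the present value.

$466,055.91

This is an annuity due: 108 payments of $15,650.00 at the beginning of each quarter.
Periodic rate r = 0.135/4 per quarter; n is counted in quarters.
PV = PMT × [(1 − (1+r)^−n)/r] × (1+r) = 15,650 × [1 − (1+r)^−108] / r × (1+r) = $466,055.91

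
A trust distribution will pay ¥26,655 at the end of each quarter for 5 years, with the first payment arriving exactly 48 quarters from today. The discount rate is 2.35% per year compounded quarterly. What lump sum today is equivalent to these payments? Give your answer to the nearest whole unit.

¥380,869

Ordinary annuity of 20 payments, first payment at period 48.
Periodic rate r = 0.0235/4 per quarter; n is counted in quarters.
The ordinary-annuity PV formula values the stream one period before the first payment (period 47); discount that back 47 periods:
PV₀ = 26,655 × [1 − (1+r)^−20] / r × (1+r)^−47 = ¥380,869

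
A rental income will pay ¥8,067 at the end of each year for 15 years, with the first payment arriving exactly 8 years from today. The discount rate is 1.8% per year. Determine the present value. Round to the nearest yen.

¥92,870

Ordinary annuity of 15 payments, first payment at period 8.
Periodic rate r = 0.018 per year.
The ordinary-annuity PV formula values the stream one period before the first payment (period 7); discount that back 7 periods:
PV₀ = 8,067 × [1 − (1+r)^−15] / r × (1+r)^−7 = ¥92,870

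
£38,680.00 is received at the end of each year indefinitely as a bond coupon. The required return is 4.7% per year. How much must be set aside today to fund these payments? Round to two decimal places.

£822,978.72

Periodic rate r = 0.047 per year.
Level perpetuity: PV = PMT / r = 38,680 / (0.047) = £822,978.72.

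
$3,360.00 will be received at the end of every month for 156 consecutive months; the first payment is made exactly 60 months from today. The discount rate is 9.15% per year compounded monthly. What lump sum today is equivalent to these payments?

$195,424.18

Ordinary annuity of 156 payments, first payment at period 60.
Periodic rate r = 0.0915/12 per month; n is counted in months.
The ordinary-annuity PV formula values the stream one period before the first payment (period 59); discount that back 59 periods:
PV₀ = 3,360 × [1 − (1+r)^−156] / r × (1+r)^−59 = $195,424.18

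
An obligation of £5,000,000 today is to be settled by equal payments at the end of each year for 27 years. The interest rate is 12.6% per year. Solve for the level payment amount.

£656,656.41

Level ordinary annuity; solve PV = PMT × [(1 − (1+r)^−n)/r] for PMT.
Periodic rate r = 0.126 per year.
With n = 27: PMT = 5,000,000 / ([(1 − (1+r)^−n)/r]) = £656,656.41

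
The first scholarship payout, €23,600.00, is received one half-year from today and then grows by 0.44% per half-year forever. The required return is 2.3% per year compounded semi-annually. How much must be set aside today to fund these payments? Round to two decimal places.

€3,323,943.66

Periodic rate r = 0.023/2 per half-year.
Growing perpetuity (Gordon): PV = PMT₁ / (r − g) = 23,600 / (r − 0.0044) = €3,323,943.66.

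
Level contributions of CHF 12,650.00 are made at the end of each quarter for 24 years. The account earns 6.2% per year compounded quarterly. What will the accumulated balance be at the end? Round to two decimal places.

This is an ordinary annuity: 96 deposits of CHF 12,650.00 at the end of each quarter.
Periodic rate r = 0.062/4 per quarter; n is counted in quarters.
FV = PMT × [((1+r)^n − 1)/r] = 12,650 × [(1+r)^96 − 1] / r = CHF 2,756,861.71

CHF 2,756,861.71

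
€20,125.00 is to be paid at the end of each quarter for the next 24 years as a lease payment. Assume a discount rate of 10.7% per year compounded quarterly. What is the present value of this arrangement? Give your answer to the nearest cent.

€692,660.44

This is an ordinary annuity: 96 payments of €20,125.00 at the end of each quarter.
Periodic rate r = 0.107/4 per quarter; n is counted in quarters.
PV = PMT × [(1 − (1+r)^−n)/r] = 20,125 × [1 − (1+r)^−96] / r = €692,660.44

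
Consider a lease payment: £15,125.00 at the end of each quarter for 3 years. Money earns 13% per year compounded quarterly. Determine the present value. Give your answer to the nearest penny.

This is an ordinary annuity: 12 payments of £15,125.00 at the end of each quarter.
Periodic rate r = 0.13/4 per quarter; n is counted in quarters.
PV = PMT × [(1 − (1+r)^−n)/r] = 15,125 × [1 − (1+r)^−12] / r = £148,332.03

£148,332.03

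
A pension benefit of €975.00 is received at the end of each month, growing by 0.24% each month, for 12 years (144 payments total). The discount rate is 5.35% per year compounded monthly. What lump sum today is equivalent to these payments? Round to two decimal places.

€121,147.87

Periodic rate r = 0.0535/12 per month; n is counted in months.
Growing ordinary annuity: PV = PMT₁ × [1 − ((1+g)/(1+r))^n] / (r − g) = 975 × [1 − ((1+0.0024)/(1+r))^144] / (r − 0.0024) = €121,147.87.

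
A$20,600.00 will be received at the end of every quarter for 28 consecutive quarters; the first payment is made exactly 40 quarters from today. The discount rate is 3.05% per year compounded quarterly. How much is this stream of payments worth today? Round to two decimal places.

A$384,901.42

Ordinary annuity of 28 payments, first payment at period 40.
Periodic rate r = 0.0305/4 per quarter; n is counted in quarters.
The ordinary-annuity PV formula values the stream one period before the first payment (period 39); discount that back 39 periods:
PV₀ = 20,600 × [1 − (1+r)^−28] / r × (1+r)^−39 = A$384,901.42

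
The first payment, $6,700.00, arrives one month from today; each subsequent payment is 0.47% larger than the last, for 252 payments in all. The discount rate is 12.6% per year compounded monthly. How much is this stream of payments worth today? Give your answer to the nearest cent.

Periodic rate r = 0.126/12 per month; n is counted in months.
Growing ordinary annuity: PV = PMT₁ × [1 − ((1+g)/(1+r))^n] / (r − g) = 6,700 × [1 − ((1+0.0047)/(1+r))^252] / (r − 0.0047) = $884,360.30.

$884,360.30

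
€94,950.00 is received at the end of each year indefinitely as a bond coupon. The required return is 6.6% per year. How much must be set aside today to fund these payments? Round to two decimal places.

€1,438,636.36

Periodic rate r = 0.066 per year.
Level perpetuity: PV = PMT / r = 94,950 / (0.066) = €1,438,636.36.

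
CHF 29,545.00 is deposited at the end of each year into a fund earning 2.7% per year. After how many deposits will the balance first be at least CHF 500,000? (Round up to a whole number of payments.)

15 payments

Periodic rate r = 0.027 per year.
Ordinary annuity FV: 500,000 = 29,545 × [((1+r)^n − 1)/r].
(1+r)^n = 1 + 500,000 × r / 29,545, so n = ln(1 + 500,000·r/29,545) / ln(1+r) = 14.13.
Round up to a whole number of payments: n = 15.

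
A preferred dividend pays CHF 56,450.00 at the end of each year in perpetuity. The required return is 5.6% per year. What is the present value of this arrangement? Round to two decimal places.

CHF 1,008,035.71

Periodic rate r = 0.056 per year.
Level perpetuity: PV = PMT / r = 56,450 / (0.056) = CHF 1,008,035.71.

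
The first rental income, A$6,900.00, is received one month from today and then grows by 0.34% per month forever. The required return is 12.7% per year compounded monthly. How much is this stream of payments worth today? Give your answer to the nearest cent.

A$960,556.84

Periodic rate r = 0.127/12 per month.
Growing perpetuity (Gordon): PV = PMT₁ / (r − g) = 6,900 / (r − 0.0034) = A$960,556.84.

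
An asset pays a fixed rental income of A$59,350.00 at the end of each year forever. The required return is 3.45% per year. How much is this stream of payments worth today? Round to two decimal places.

Periodic rate r = 0.0345 per year.
Level perpetuity: PV = PMT / r = 59,350 / (0.0345) = A$1,720,289.86.

A$1,720,289.86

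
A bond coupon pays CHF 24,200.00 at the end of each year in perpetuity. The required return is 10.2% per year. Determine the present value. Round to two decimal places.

Periodic rate r = 0.102 per year.
Level perpetuity: PV = PMT / r = 24,200 / (0.102) = CHF 237,254.90.

CHF 237,254.90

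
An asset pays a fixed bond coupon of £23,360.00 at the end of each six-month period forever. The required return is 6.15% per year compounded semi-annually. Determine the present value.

Periodic rate r = 0.0615/2 per half-year.
Level perpetuity: PV = PMT / r = 23,360 / (0.0615/2) = £759,674.80.

£759,674.80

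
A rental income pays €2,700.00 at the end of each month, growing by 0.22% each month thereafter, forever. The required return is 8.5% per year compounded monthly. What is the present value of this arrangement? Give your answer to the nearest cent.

€552,901.02

Periodic rate r = 0.085/12 per month.
Growing perpetuity (Gordon): PV = PMT₁ / (r − g) = 2,700 / (r − 0.0022) = €552,901.02.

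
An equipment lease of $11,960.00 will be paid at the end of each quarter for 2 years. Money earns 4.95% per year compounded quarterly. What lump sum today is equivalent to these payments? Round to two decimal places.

$90,564.34

This is an ordinary annuity: 8 payments of $11,960.00 at the end of each quarter.
Periodic rate r = 0.0495/4 per quarter; n is counted in quarters.
PV = PMT × [(1 − (1+r)^−n)/r] = 11,960 × [1 − (1+r)^−8] / r = $90,564.34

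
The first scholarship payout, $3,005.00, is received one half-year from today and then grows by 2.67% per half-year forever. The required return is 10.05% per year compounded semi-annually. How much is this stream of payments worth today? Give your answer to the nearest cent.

Periodic rate r = 0.1005/2 per half-year.
Growing perpetuity (Gordon): PV = PMT₁ / (r − g) = 3,005 / (r − 0.0267) = $127,600.85.

$127,600.85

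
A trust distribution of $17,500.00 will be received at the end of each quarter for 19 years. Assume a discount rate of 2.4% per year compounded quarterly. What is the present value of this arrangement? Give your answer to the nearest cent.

This is an ordinary annuity: 76 payments of $17,500.00 at the end of each quarter.
Periodic rate r = 0.024/4 per quarter; n is counted in quarters.
PV = PMT × [(1 − (1+r)^−n)/r] = 17,500 × [1 − (1+r)^−76] / r = $1,065,522.41

$1,065,522.41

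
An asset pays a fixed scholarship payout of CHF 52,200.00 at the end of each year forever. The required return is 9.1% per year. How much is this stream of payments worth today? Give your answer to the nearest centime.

Periodic rate r = 0.091 per year.
Level perpetuity: PV = PMT / r = 52,200 / (0.091) = CHF 573,626.37.

CHF 573,626.37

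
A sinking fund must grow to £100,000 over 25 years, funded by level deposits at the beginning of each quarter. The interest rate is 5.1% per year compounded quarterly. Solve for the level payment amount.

Level annuity due; solve FV = PMT × [((1+r)^n − 1)/r] × (1+r) for PMT.
Periodic rate r = 0.051/4 per quarter; n is counted in quarters.
With n = 100: PMT = 100,000 / ([((1+r)^n − 1)/r] × (1+r)) = £493.71

£493.71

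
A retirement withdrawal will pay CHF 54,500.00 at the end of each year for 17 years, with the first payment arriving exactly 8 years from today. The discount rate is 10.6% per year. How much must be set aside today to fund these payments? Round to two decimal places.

Ordinary annuity of 17 payments, first payment at period 8.
Periodic rate r = 0.106 per year.
The ordinary-annuity PV formula values the stream one period before the first payment (period 7); discount that back 7 periods:
PV₀ = 54,500 × [1 − (1+r)^−17] / r × (1+r)^−7 = CHF 208,172.29

CHF 208,172.29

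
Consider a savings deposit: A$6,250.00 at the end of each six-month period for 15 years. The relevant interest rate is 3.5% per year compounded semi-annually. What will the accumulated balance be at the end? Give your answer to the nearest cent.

This is an ordinary annuity: 30 deposits of A$6,250.00 at the end of each six-month period.
Periodic rate r = 0.035/2 per half-year; n is counted in half-years.
FV = PMT × [((1+r)^n − 1)/r] = 6,250 × [(1+r)^30 − 1] / r = A$243,857.19

A$243,857.19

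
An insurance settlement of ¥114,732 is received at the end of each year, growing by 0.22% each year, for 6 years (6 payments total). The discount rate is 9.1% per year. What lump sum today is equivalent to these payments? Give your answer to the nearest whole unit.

¥515,691

Periodic rate r = 0.091 per year.
Growing ordinary annuity: PV = PMT₁ × [1 − ((1+g)/(1+r))^n] / (r − g) = 114,732 × [1 − ((1+0.0022)/(1+r))^6] / (r − 0.0022) = ¥515,691.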